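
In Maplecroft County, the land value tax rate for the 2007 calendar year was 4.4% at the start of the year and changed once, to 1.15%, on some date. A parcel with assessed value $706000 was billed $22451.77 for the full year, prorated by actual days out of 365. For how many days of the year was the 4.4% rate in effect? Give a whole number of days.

Let d = days at the first rate; then 365 − d days at the second rate.
$706000 × [4.4%·d + 1.15%·(365−d)] / 365 = $22451.77
Solving gives d = 228, so the new rate took effect on 17 August 2007.

228 days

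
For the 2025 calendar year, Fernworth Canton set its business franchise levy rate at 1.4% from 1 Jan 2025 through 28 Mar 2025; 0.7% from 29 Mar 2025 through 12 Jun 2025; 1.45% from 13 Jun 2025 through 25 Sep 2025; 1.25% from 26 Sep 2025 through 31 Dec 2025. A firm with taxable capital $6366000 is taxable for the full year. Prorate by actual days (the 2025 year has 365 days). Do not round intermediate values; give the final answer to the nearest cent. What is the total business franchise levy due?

1 Jan – 28 Mar 2025: 87 days at 1.4% → $6366000 × 1.4% × 87/365 = $21243.2548
29 Mar – 12 Jun 2025: 76 days at 0.7% → $6366000 × 0.7% × 76/365 = $9278.6630
13 Jun – 25 Sep 2025: 105 days at 1.45% → $6366000 × 1.45% × 105/365 = $26554.0685
26 Sep – 31 Dec 2025: 97 days at 1.25% → $6366000 × 1.25% × 97/365 = $21147.3288
Total = $78223.3151

$78223.32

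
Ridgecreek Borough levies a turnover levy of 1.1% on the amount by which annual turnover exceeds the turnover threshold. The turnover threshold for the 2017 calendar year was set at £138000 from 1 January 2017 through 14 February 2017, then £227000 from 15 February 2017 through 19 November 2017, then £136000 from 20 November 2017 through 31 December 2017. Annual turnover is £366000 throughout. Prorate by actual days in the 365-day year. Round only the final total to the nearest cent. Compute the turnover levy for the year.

1 January – 14 February 2017: 45 days, exemption £138000 → (£366000 − £138000) × 1.1% × 45/365 = £309.2055
15 February – 19 November 2017: 278 days, exemption £227000 → (£366000 − £227000) × 1.1% × 278/365 = £1164.5534
20 November – 31 December 2017: 42 days, exemption £136000 → (£366000 − £136000) × 1.1% × 42/365 = £291.1233
Total = £1764.8822

£1764.88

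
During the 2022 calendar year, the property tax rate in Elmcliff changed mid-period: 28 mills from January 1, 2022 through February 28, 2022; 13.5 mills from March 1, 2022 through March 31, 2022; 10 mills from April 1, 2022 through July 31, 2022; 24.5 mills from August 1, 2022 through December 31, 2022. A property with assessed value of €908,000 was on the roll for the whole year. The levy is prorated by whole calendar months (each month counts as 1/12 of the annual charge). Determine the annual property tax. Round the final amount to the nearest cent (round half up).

€17,554.67

January 1 – February 28, 2022: 2 months at 28 mills → €908,000 × 2.8% × 2/12 = €4,237.3333
March 1 – March 31, 2022: 1 month at 13.5 mills → €908,000 × 1.35% × 1/12 = €1,021.5000
April 1 – July 31, 2022: 4 months at 10 mills → €908,000 × 1% × 4/12 = €3,026.6667
August 1 – December 31, 2022: 5 months at 24.5 mills → €908,000 × 2.45% × 5/12 = €9,269.1667
Total = €17,554.6667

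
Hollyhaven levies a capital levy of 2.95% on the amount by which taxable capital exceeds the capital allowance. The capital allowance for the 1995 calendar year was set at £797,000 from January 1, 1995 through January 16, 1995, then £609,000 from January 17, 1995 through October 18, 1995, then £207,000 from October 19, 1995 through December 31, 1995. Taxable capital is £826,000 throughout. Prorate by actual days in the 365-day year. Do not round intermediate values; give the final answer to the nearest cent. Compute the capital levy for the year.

January 1 – January 16, 1995: 16 days, exemption £797,000 → (£826,000 − £797,000) × 2.95% × 16/365 = £37.5014
January 17 – October 18, 1995: 275 days, exemption £609,000 → (£826,000 − £609,000) × 2.95% × 275/365 = £4,823.0479
October 19 – December 31, 1995: 74 days, exemption £207,000 → (£826,000 − £207,000) × 2.95% × 74/365 = £3,702.1288
Total = £8,562.6781

£8,562.68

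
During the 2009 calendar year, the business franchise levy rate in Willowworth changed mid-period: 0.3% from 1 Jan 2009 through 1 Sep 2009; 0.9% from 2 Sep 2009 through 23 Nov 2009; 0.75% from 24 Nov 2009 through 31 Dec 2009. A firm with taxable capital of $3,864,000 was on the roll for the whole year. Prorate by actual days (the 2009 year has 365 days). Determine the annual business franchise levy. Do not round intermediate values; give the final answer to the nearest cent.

$18,674.24

1 Jan – 1 Sep 2009: 244 days at 0.3% → $3,864,000 × 0.3% × 244/365 = $7,749.1726
2 Sep – 23 Nov 2009: 83 days at 0.9% → $3,864,000 × 0.9% × 83/365 = $7,907.9671
24 Nov – 31 Dec 2009: 38 days at 0.75% → $3,864,000 × 0.75% × 38/365 = $3,017.0959
Total = $18,674.2356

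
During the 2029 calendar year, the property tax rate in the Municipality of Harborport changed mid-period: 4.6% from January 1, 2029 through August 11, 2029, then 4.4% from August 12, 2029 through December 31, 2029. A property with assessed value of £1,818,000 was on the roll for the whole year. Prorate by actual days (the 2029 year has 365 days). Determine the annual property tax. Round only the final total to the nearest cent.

£82,213.45

January 1 – August 11, 2029: 223 days at 4.6% → £1,818,000 × 4.6% × 223/365 = £51,093.2712
August 12 – December 31, 2029: 142 days at 4.4% → £1,818,000 × 4.4% × 142/365 = £31,120.1753
Total = £82,213.4466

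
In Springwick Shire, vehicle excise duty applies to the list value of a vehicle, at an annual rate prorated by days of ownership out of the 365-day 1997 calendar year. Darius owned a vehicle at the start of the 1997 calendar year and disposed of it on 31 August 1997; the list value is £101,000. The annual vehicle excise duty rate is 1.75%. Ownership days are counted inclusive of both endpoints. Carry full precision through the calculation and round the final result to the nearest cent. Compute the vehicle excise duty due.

Days held (1 January – 31 August 1997): 243 out of 365
Tax = £101,000 × 1.75% × 243/365 = £1,176.7192

£1,176.72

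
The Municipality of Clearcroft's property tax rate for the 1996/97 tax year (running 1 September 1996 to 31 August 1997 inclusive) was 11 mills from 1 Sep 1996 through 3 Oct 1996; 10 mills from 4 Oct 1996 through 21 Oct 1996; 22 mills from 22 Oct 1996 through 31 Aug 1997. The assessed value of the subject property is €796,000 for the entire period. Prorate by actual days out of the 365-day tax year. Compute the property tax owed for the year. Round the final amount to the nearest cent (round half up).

€16,249.30

1 Sep – 3 Oct 1996: 33 days at 11 mills → €796,000 × 1.1% × 33/365 = €791.6384
4 Oct – 21 Oct 1996: 18 days at 10 mills → €796,000 × 1% × 18/365 = €392.5479
22 Oct 1996 – 31 Aug 1997: 314 days at 22 mills → €796,000 × 2.2% × 314/365 = €15,065.1178
Total = €16,249.3041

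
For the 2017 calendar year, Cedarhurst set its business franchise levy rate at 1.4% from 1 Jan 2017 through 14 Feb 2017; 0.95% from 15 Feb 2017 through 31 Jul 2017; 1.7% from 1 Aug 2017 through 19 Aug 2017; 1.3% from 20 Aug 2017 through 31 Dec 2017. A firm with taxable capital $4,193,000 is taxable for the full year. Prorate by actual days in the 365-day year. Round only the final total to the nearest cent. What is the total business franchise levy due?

$49,184.46

1 Jan – 14 Feb 2017: 45 days at 1.4% → $4,193,000 × 1.4% × 45/365 = $7,237.2329
15 Feb – 31 Jul 2017: 167 days at 0.95% → $4,193,000 × 0.95% × 167/365 = $18,225.1904
1 Aug – 19 Aug 2017: 19 days at 1.7% → $4,193,000 × 1.7% × 19/365 = $3,710.5178
20 Aug – 31 Dec 2017: 134 days at 1.3% → $4,193,000 × 1.3% × 134/365 = $20,011.5233
Total = $49,184.4644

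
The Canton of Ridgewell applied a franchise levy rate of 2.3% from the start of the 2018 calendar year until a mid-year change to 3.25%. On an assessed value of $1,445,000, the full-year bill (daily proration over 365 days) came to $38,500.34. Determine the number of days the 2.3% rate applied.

225 days

Let d = days at the first rate; then 365 − d days at the second rate.
$1,445,000 × [2.3%·d + 3.25%·(365−d)] / 365 = $38,500.34
Solving gives d = 225, so the new rate took effect on 14 Aug 2018.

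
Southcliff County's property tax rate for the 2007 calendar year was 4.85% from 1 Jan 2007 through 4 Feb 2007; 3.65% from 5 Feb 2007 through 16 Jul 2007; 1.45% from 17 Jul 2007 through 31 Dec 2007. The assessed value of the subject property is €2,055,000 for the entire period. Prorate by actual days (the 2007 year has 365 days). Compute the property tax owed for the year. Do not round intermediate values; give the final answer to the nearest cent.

€56,563.17

1 Jan – 4 Feb 2007: 35 days at 4.85% → €2,055,000 × 4.85% × 35/365 = €9,557.1575
5 Feb – 16 Jul 2007: 162 days at 3.65% → €2,055,000 × 3.65% × 162/365 = €33,291.0000
17 Jul – 31 Dec 2007: 168 days at 1.45% → €2,055,000 × 1.45% × 168/365 = €13,715.0137
Total = €56,563.1712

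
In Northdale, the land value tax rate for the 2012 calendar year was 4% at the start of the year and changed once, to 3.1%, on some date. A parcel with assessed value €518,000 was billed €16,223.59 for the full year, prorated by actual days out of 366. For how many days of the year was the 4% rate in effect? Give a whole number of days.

Let d = days at the first rate; then 366 − d days at the second rate.
€518,000 × [4%·d + 3.1%·(366−d)] / 366 = €16,223.59
Solving gives d = 13, so the new rate took effect on 14 Jan 2012.

13 days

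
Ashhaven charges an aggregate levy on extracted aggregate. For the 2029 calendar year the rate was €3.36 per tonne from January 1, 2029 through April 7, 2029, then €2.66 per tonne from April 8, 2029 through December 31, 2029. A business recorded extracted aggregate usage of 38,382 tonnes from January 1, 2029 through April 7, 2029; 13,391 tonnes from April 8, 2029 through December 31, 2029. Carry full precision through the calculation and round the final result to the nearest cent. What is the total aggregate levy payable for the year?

€164,583.58

January 1 – April 7, 2029: 38,382 tonnes at €3.36/tonne → €128,963.52
April 8 – December 31, 2029: 13,391 tonnes at €2.66/tonne → €35,620.06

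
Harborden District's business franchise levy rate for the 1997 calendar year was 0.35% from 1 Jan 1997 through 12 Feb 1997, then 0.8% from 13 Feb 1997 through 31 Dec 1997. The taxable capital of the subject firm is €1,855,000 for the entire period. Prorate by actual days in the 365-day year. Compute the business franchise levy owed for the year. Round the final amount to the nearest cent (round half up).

1 Jan – 12 Feb 1997: 43 days at 0.35% → €1,855,000 × 0.35% × 43/365 = €764.8699
13 Feb – 31 Dec 1997: 322 days at 0.8% → €1,855,000 × 0.8% × 322/365 = €13,091.7260
Total = €13,856.5959

€13,856.60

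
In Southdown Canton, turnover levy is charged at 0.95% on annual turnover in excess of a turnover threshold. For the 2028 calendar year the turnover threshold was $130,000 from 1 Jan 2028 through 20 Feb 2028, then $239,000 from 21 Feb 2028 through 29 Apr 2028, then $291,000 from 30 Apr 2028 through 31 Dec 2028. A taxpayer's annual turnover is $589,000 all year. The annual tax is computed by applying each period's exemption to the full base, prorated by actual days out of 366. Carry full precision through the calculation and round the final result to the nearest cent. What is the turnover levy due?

$3,137.26

1 Jan – 20 Feb 2028: 51 days, exemption $130,000 → ($589,000 − $130,000) × 0.95% × 51/366 = $607.6107
21 Feb – 29 Apr 2028: 69 days, exemption $239,000 → ($589,000 − $239,000) × 0.95% × 69/366 = $626.8443
30 Apr – 31 Dec 2028: 246 days, exemption $291,000 → ($589,000 − $291,000) × 0.95% × 246/366 = $1,902.8033
Total = $3,137.2582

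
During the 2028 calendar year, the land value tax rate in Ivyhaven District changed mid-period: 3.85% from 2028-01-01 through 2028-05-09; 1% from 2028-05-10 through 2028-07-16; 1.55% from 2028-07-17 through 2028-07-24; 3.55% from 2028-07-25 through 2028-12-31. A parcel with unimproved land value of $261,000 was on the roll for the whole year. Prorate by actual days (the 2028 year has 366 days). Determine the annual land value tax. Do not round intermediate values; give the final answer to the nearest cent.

2028-01-01 to 2028-05-09: 130 days at 3.85% → $261,000 × 3.85% × 130/366 = $3,569.1393
2028-05-10 to 2028-07-16: 68 days at 1% → $261,000 × 1% × 68/366 = $484.9180
2028-07-17 to 2028-07-24: 8 days at 1.55% → $261,000 × 1.55% × 8/366 = $88.4262
2028-07-25 to 2028-12-31: 160 days at 3.55% → $261,000 × 3.55% × 160/366 = $4,050.4918
Total = $8,192.9754

$8,192.98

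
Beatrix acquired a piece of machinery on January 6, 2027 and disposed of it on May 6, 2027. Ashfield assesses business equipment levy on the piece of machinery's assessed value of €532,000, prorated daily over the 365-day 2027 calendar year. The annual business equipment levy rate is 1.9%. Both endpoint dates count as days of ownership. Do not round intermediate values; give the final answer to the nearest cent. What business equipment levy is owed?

Days held (January 6 – May 6, 2027): 121 out of 365
Tax = €532,000 × 1.9% × 121/365 = €3,350.8712

€3,350.87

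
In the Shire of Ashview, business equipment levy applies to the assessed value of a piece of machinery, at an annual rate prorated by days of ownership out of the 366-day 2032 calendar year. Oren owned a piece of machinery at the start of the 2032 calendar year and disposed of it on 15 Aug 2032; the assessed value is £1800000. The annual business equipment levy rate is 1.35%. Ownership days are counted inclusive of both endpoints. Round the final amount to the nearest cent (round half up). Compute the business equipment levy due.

Days held (1 Jan – 15 Aug 2032): 228 out of 366
Tax = £1800000 × 1.35% × 228/366 = £15137.7049

£15137.70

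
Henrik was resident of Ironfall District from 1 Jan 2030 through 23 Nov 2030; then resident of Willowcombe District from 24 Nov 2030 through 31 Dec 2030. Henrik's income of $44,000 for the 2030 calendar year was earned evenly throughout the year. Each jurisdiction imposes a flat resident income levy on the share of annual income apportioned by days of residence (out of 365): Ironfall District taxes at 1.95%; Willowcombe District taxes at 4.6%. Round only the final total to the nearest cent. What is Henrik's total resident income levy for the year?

Ironfall District, 1 Jan – 23 Nov 2030: 327 days → $44,000 × 1.95% × 327/365 = $768.6740
Willowcombe District, 24 Nov – 31 Dec 2030: 38 days → $44,000 × 4.6% × 38/365 = $210.7178
Total = $979.3918

$979.39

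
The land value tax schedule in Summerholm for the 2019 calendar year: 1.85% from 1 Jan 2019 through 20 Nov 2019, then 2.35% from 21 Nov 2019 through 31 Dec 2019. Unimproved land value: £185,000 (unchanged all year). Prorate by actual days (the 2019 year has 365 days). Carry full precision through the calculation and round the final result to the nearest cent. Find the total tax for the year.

1 Jan – 20 Nov 2019: 324 days at 1.85% → £185,000 × 1.85% × 324/365 = £3,038.0548
21 Nov – 31 Dec 2019: 41 days at 2.35% → £185,000 × 2.35% × 41/365 = £488.3493
Total = £3,526.4041

£3,526.40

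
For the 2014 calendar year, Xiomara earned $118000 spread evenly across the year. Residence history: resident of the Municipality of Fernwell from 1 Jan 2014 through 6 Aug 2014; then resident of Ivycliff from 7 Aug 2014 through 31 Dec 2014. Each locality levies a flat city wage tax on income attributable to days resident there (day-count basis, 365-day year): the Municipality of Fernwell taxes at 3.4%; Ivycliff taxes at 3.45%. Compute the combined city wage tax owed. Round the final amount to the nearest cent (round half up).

The Municipality of Fernwell, 1 Jan – 6 Aug 2014: 218 days → $118000 × 3.4% × 218/365 = $2396.2082
Ivycliff, 7 Aug – 31 Dec 2014: 147 days → $118000 × 3.45% × 147/365 = $1639.5534
Total = $4035.7616

$4035.76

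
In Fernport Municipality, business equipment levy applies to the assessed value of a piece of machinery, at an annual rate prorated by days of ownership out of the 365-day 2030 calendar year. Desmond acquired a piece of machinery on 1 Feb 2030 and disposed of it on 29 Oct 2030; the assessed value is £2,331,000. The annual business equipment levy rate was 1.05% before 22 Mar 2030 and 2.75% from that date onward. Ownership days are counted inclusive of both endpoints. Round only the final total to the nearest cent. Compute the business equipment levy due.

1 Feb – 21 Mar 2030: 49 days at 1.05% → £2,331,000 × 1.05% × 49/365 = £3,285.7521
22 Mar – 29 Oct 2030: 222 days at 2.75% → £2,331,000 × 2.75% × 222/365 = £38,988.3699
Total = £42,274.1219

£42,274.12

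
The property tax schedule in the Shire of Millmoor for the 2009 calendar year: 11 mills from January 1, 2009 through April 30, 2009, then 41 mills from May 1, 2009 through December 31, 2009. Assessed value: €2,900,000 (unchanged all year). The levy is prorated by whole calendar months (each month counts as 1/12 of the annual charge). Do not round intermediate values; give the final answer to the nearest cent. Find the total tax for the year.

€89,900.00

January 1 – April 30, 2009: 4 months at 11 mills → €2,900,000 × 1.1% × 4/12 = €10,633.3333
May 1 – December 31, 2009: 8 months at 41 mills → €2,900,000 × 4.1% × 8/12 = €79,266.6667
Total = €89,900.0000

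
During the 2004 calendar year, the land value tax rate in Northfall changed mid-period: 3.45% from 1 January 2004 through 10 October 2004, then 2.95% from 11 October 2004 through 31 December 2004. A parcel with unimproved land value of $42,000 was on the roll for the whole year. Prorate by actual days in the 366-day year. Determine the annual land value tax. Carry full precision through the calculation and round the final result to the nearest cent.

$1,401.95

1 January – 10 October 2004: 284 days at 3.45% → $42,000 × 3.45% × 284/366 = $1,124.3607
11 October – 31 December 2004: 82 days at 2.95% → $42,000 × 2.95% × 82/366 = $277.5902
Total = $1,401.9508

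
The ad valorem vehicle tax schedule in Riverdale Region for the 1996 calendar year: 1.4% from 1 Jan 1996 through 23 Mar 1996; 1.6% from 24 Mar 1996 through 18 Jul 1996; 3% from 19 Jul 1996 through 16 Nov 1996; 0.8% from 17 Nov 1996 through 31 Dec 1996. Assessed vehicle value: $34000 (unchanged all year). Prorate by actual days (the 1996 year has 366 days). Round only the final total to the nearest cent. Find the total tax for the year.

$652.50

1 Jan – 23 Mar 1996: 83 days at 1.4% → $34000 × 1.4% × 83/366 = $107.9454
24 Mar – 18 Jul 1996: 117 days at 1.6% → $34000 × 1.6% × 117/366 = $173.9016
19 Jul – 16 Nov 1996: 121 days at 3% → $34000 × 3% × 121/366 = $337.2131
17 Nov – 31 Dec 1996: 45 days at 0.8% → $34000 × 0.8% × 45/366 = $33.4426
Total = $652.5027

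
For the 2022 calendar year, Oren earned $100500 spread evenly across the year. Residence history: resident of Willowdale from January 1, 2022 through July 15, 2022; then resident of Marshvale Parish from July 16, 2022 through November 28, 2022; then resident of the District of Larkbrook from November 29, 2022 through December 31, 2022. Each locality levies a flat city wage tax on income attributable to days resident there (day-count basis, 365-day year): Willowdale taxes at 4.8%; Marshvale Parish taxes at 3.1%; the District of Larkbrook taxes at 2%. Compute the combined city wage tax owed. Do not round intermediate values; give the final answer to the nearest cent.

$3932.99

Willowdale, January 1 – July 15, 2022: 196 days → $100500 × 4.8% × 196/365 = $2590.4219
Marshvale Parish, July 16 – November 28, 2022: 136 days → $100500 × 3.1% × 136/365 = $1160.8438
The District of Larkbrook, November 29 – December 31, 2022: 33 days → $100500 × 2% × 33/365 = $181.7260
Total = $3932.9918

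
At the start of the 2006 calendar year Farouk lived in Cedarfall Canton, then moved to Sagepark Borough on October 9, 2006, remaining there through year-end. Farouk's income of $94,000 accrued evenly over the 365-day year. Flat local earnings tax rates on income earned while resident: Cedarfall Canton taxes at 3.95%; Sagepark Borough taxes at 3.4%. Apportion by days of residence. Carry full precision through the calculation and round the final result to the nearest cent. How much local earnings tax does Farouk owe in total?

Cedarfall Canton, January 1 – October 8, 2006: 281 days → $94,000 × 3.95% × 281/365 = $2,858.5014
Sagepark Borough, October 9 – December 31, 2006: 84 days → $94,000 × 3.4% × 84/365 = $735.5178
Total = $3,594.0192

$3,594.02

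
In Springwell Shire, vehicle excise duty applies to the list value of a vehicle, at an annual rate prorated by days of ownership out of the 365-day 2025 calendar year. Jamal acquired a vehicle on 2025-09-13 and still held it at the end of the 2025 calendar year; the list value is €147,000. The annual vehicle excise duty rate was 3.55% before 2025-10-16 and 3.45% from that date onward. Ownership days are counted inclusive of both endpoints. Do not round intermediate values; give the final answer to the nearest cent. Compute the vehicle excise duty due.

€1,541.69

2025-09-13 to 2025-10-15: 33 days at 3.55% → €147,000 × 3.55% × 33/365 = €471.8096
2025-10-16 to 2025-12-31: 77 days at 3.45% → €147,000 × 3.45% × 77/365 = €1,069.8781
Total = €1,541.6877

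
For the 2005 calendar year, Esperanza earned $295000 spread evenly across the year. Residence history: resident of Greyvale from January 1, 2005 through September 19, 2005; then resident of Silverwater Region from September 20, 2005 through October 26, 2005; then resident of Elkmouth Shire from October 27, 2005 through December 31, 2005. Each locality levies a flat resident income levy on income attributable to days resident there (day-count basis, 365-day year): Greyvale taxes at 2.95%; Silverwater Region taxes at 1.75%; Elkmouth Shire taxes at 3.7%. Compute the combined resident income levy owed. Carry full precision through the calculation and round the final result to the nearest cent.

Greyvale, January 1 – September 19, 2005: 262 days → $295000 × 2.95% × 262/365 = $6246.7260
Silverwater Region, September 20 – October 26, 2005: 37 days → $295000 × 1.75% × 37/365 = $523.3219
Elkmouth Shire, October 27 – December 31, 2005: 66 days → $295000 × 3.7% × 66/365 = $1973.6712
Total = $8743.7192

$8743.72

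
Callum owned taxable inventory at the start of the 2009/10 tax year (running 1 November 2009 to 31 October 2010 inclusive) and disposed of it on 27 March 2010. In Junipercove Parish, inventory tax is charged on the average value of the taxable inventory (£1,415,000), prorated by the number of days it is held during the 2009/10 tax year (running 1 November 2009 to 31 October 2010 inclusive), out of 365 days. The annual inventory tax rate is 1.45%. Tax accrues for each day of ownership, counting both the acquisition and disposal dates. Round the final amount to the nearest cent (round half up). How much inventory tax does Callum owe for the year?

Days held (1 November 2009 – 27 March 2010): 147 out of 365
Tax = £1,415,000 × 1.45% × 147/365 = £8,263.2123

£8,263.21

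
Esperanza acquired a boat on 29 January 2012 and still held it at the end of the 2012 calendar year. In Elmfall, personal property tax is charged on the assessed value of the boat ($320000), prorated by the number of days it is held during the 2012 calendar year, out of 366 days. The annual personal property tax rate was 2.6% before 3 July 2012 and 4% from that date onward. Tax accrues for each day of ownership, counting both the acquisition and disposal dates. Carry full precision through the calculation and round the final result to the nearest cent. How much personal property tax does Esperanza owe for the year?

$9911.26

29 January – 2 July 2012: 156 days at 2.6% → $320000 × 2.6% × 156/366 = $3546.2295
3 July – 31 December 2012: 182 days at 4% → $320000 × 4% × 182/366 = $6365.0273
Total = $9911.2568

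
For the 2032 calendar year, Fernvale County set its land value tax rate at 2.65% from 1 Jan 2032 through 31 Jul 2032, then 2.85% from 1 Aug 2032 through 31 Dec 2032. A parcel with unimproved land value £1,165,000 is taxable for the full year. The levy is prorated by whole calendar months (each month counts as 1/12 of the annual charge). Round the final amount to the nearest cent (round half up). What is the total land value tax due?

£31,843.33

1 Jan – 31 Jul 2032: 7 months at 2.65% → £1,165,000 × 2.65% × 7/12 = £18,008.9583
1 Aug – 31 Dec 2032: 5 months at 2.85% → £1,165,000 × 2.85% × 5/12 = £13,834.3750
Total = £31,843.3333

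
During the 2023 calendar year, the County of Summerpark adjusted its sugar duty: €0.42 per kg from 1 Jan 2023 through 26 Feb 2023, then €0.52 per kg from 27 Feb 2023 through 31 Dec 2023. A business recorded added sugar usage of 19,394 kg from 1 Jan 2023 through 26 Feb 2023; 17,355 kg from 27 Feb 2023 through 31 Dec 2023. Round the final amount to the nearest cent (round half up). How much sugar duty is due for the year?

€17,170.08

1 Jan – 26 Feb 2023: 19,394 kg at €0.42/kg → €8,145.48
27 Feb – 31 Dec 2023: 17,355 kg at €0.52/kg → €9,024.60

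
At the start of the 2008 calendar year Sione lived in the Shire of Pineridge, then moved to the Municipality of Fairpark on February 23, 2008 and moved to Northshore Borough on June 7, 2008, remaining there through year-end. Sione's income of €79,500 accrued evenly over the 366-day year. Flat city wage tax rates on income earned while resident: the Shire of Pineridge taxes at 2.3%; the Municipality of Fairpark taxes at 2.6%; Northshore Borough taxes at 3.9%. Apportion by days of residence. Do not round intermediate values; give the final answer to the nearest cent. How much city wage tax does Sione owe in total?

€2,619.81

The Shire of Pineridge, January 1 – February 22, 2008: 53 days → €79,500 × 2.3% × 53/366 = €264.7828
The Municipality of Fairpark, February 23 – June 6, 2008: 105 days → €79,500 × 2.6% × 105/366 = €592.9918
Northshore Borough, June 7 – December 31, 2008: 208 days → €79,500 × 3.9% × 208/366 = €1,762.0328
Total = €2,619.8074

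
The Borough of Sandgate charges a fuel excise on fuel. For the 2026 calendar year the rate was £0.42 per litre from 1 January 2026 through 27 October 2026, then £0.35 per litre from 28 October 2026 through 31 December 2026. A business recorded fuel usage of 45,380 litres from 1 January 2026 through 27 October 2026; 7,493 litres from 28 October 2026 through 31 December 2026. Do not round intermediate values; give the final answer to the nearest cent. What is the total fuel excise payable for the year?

1 January – 27 October 2026: 45,380 litres at £0.42/litre → £19,059.60
28 October – 31 December 2026: 7,493 litres at £0.35/litre → £2,622.55

£21,682.15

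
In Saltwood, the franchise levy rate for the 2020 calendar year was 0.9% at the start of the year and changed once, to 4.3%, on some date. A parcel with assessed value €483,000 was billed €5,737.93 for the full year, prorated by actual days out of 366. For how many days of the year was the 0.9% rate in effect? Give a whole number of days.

Let d = days at the first rate; then 366 − d days at the second rate.
€483,000 × [0.9%·d + 4.3%·(366−d)] / 366 = €5,737.93
Solving gives d = 335, so the new rate took effect on 1 December 2020.

335 days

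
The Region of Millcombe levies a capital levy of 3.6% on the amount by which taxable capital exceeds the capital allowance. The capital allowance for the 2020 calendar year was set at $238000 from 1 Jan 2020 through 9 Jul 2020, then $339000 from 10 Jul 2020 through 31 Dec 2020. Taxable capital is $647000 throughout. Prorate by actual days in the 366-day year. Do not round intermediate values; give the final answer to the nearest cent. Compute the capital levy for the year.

1 Jan – 9 Jul 2020: 191 days, exemption $238000 → ($647000 − $238000) × 3.6% × 191/366 = $7683.8361
10 Jul – 31 Dec 2020: 175 days, exemption $339000 → ($647000 − $339000) × 3.6% × 175/366 = $5301.6393
Total = $12985.4754

$12985.48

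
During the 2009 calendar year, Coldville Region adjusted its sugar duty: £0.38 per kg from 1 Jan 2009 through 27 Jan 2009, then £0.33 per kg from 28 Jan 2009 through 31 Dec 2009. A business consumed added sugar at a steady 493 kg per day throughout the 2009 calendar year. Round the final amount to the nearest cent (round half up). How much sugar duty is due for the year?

£60,047.40

1 Jan – 27 Jan 2009: 27 days × 493 kg/day = 13,311 kg at £0.38/kg → £5,058.18
28 Jan – 31 Dec 2009: 338 days × 493 kg/day = 166,634 kg at £0.33/kg → £54,989.22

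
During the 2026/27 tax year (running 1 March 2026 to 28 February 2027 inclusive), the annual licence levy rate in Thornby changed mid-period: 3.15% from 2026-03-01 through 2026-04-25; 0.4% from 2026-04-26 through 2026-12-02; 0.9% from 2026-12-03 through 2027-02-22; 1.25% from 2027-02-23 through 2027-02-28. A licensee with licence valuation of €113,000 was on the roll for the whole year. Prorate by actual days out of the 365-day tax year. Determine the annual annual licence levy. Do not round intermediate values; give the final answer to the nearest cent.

€1,071.49

2026-03-01 to 2026-04-25: 56 days at 3.15% → €113,000 × 3.15% × 56/365 = €546.1151
2026-04-26 to 2026-12-02: 221 days at 0.4% → €113,000 × 0.4% × 221/365 = €273.6767
2026-12-03 to 2027-02-22: 82 days at 0.9% → €113,000 × 0.9% × 82/365 = €228.4767
2027-02-23 to 2027-02-28: 6 days at 1.25% → €113,000 × 1.25% × 6/365 = €23.2192
Total = €1,071.4877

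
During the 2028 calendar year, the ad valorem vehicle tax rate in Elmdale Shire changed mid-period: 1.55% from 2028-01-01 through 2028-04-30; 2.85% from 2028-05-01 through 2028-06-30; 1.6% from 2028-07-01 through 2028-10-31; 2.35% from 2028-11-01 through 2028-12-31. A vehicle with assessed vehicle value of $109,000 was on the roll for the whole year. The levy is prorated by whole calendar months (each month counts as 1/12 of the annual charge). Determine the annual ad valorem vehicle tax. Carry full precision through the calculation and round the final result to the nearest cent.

$2,089.17

2028-01-01 to 2028-04-30: 4 months at 1.55% → $109,000 × 1.55% × 4/12 = $563.1667
2028-05-01 to 2028-06-30: 2 months at 2.85% → $109,000 × 2.85% × 2/12 = $517.7500
2028-07-01 to 2028-10-31: 4 months at 1.6% → $109,000 × 1.6% × 4/12 = $581.3333
2028-11-01 to 2028-12-31: 2 months at 2.35% → $109,000 × 2.35% × 2/12 = $426.9167
Total = $2,089.1667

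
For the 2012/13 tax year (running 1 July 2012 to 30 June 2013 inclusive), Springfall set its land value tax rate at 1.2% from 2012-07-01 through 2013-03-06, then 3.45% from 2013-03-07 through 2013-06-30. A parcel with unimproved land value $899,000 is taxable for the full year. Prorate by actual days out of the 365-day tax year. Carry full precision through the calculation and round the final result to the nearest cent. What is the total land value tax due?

2012-07-01 to 2013-03-06: 249 days at 1.2% → $899,000 × 1.2% × 249/365 = $7,359.4849
2013-03-07 to 2013-06-30: 116 days at 3.45% → $899,000 × 3.45% × 116/365 = $9,856.9808
Total = $17,216.4658

$17,216.47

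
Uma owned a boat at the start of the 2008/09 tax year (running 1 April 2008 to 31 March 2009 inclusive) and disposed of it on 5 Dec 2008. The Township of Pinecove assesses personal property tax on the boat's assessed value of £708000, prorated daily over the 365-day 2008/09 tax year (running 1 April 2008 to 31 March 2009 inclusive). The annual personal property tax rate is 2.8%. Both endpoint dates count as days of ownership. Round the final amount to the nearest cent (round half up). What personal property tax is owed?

Days held (1 Apr – 5 Dec 2008): 249 out of 365
Tax = £708000 × 2.8% × 249/365 = £13523.7699

£13523.77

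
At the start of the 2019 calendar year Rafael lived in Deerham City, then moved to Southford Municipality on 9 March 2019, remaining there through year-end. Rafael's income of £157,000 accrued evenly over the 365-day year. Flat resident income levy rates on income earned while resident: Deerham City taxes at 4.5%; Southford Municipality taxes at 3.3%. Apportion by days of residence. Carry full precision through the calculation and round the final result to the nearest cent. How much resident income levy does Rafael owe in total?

Deerham City, 1 January – 8 March 2019: 67 days → £157,000 × 4.5% × 67/365 = £1,296.8630
Southford Municipality, 9 March – 31 December 2019: 298 days → £157,000 × 3.3% × 298/365 = £4,229.9671
Total = £5,526.8301

£5,526.83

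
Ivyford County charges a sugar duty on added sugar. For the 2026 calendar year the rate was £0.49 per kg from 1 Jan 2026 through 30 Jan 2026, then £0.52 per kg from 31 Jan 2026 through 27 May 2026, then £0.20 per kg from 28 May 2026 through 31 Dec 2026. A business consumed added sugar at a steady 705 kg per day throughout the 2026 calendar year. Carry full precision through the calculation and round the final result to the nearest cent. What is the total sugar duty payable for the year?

1 Jan – 30 Jan 2026: 30 days × 705 kg/day = 21,150 kg at £0.49/kg → £10,363.50
31 Jan – 27 May 2026: 117 days × 705 kg/day = 82,485 kg at £0.52/kg → £42,892.20
28 May – 31 Dec 2026: 218 days × 705 kg/day = 153,690 kg at £0.20/kg → £30,738.00

£83,993.70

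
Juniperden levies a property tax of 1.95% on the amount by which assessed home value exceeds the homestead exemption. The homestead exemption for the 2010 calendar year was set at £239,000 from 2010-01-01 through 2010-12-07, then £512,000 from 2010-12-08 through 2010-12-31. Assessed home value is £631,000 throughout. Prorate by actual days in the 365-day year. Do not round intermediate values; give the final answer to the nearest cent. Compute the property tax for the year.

£7,293.96

2010-01-01 to 2010-12-07: 341 days, exemption £239,000 → (£631,000 − £239,000) × 1.95% × 341/365 = £7,141.3808
2010-12-08 to 2010-12-31: 24 days, exemption £512,000 → (£631,000 − £512,000) × 1.95% × 24/365 = £152.5808
Total = £7,293.9616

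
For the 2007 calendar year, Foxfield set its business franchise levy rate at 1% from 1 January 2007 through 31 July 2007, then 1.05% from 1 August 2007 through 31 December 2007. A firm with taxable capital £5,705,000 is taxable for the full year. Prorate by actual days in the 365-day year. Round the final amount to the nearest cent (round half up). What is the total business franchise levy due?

1 January – 31 July 2007: 212 days at 1% → £5,705,000 × 1% × 212/365 = £33,135.8904
1 August – 31 December 2007: 153 days at 1.05% → £5,705,000 × 1.05% × 153/365 = £25,109.8151
Total = £58,245.7055

£58,245.71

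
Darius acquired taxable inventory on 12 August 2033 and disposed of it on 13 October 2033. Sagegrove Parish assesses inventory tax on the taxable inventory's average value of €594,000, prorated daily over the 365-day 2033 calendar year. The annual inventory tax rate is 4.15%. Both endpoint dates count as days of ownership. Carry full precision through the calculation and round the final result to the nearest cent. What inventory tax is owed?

Days held (12 August – 13 October 2033): 63 out of 365
Tax = €594,000 × 4.15% × 63/365 = €4,254.8301

€4,254.83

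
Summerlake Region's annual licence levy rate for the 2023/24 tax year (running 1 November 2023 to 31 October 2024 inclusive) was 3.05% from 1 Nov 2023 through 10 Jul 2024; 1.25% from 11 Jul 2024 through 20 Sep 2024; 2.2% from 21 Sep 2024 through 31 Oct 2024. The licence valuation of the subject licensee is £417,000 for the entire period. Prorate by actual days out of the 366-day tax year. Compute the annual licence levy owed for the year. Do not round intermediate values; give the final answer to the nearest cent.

1 Nov 2023 – 10 Jul 2024: 253 days at 3.05% → £417,000 × 3.05% × 253/366 = £8,791.7500
11 Jul – 20 Sep 2024: 72 days at 1.25% → £417,000 × 1.25% × 72/366 = £1,025.4098
21 Sep – 31 Oct 2024: 41 days at 2.2% → £417,000 × 2.2% × 41/366 = £1,027.6885
Total = £10,844.8484

£10,844.85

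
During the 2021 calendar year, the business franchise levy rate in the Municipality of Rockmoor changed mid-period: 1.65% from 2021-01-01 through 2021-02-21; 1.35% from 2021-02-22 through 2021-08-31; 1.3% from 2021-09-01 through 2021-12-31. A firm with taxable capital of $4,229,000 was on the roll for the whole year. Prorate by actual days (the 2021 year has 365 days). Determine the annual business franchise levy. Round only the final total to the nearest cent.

2021-01-01 to 2021-02-21: 52 days at 1.65% → $4,229,000 × 1.65% × 52/365 = $9,941.0466
2021-02-22 to 2021-08-31: 191 days at 1.35% → $4,229,000 × 1.35% × 191/365 = $29,875.2781
2021-09-01 to 2021-12-31: 122 days at 1.3% → $4,229,000 × 1.3% × 122/365 = $18,375.8740
Total = $58,192.1986

$58,192.20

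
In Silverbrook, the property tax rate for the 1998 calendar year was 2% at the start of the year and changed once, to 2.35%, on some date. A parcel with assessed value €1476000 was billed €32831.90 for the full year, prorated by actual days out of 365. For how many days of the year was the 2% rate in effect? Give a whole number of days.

131 days

Let d = days at the first rate; then 365 − d days at the second rate.
€1476000 × [2%·d + 2.35%·(365−d)] / 365 = €32831.90
Solving gives d = 131, so the new rate took effect on 12 May 1998.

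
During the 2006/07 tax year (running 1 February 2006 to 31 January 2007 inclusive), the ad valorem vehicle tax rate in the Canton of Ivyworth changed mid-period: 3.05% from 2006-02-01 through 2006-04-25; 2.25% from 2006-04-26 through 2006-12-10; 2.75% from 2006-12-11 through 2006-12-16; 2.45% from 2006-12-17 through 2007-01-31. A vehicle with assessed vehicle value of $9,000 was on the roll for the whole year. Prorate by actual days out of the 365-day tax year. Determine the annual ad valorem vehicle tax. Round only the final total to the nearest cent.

2006-02-01 to 2006-04-25: 84 days at 3.05% → $9,000 × 3.05% × 84/365 = $63.1726
2006-04-26 to 2006-12-10: 229 days at 2.25% → $9,000 × 2.25% × 229/365 = $127.0479
2006-12-11 to 2006-12-16: 6 days at 2.75% → $9,000 × 2.75% × 6/365 = $4.0685
2006-12-17 to 2007-01-31: 46 days at 2.45% → $9,000 × 2.45% × 46/365 = $27.7890
Total = $222.0781

$222.08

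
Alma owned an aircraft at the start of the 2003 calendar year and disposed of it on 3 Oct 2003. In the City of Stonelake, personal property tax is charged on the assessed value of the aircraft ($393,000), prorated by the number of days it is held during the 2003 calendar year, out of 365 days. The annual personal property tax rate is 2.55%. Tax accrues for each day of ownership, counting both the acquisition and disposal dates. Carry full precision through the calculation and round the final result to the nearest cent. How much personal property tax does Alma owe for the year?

$7,577.90

Days held (1 Jan – 3 Oct 2003): 276 out of 365
Tax = $393,000 × 2.55% × 276/365 = $7,577.9014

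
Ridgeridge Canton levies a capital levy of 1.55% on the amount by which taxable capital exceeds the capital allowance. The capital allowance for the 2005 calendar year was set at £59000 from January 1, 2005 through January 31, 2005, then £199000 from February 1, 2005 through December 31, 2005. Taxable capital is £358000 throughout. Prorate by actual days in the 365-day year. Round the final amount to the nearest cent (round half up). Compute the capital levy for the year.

£2648.80

January 1 – January 31, 2005: 31 days, exemption £59000 → (£358000 − £59000) × 1.55% × 31/365 = £393.6151
February 1 – December 31, 2005: 334 days, exemption £199000 → (£358000 − £199000) × 1.55% × 334/365 = £2255.1863
Total = £2648.8014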